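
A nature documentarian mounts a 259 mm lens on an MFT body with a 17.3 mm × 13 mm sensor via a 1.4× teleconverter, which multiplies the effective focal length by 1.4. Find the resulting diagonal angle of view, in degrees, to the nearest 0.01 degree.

Effective focal length f = 259 × 1.4 = 362.6 mm.
Sensor diagonal = √(17.3² + 13²) = √468.2900 ≈ 21.6400 mm.
α = 2·arctan(21.640 / (2 × 362.6)) = 2·arctan(0.02984) ≈ 3.4184°.

3.42°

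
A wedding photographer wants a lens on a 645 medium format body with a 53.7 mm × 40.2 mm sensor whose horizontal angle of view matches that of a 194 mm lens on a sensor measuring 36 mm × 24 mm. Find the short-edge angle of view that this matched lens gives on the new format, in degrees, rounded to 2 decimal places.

7.95°

Equal horizontal AOV ⇒ f₂ = f₁ · 53.7/36 = 194 × 1.49167 ≈ 289.3833 mm.
Short-edge AOV on the new format = 2·arctan(40.2 / (2 × 289.3833)) = 2·arctan(0.06946) ≈ 7.9465°.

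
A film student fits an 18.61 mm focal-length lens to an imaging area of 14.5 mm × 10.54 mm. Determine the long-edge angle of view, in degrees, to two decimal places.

42.57°

Angle of view α = 2·arctan(w/2f) with w = 14.5 mm and f = 18.61 mm.
w/2f = 0.38958; arctan(0.38958) ≈ 21.2847°, so α ≈ 42.5693°.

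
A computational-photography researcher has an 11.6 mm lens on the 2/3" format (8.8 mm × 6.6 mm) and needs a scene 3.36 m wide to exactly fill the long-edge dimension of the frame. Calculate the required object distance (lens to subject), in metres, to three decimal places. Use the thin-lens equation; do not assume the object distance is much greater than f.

4.441 m

W: 3.36 m = 3360 mm.
Magnification m = w/W = dᵢ/dₒ; combined with 1/f = 1/dₒ + 1/dᵢ this gives dₒ = f·(1 + W/w).
dₒ = 11.6 mm × (1 + 3360/8.8) = 11.6 × 382.8182 ≈ 4440.691 mm = 4.44069 m.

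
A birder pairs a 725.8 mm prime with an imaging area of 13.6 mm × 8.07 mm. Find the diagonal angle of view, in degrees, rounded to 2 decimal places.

1.25°

Sensor diagonal = √(13.6² + 8.07²) = √250.0849 ≈ 15.8141 mm.
Angle of view α = 2·arctan(d/2f) with d = 15.8141 mm and f = 725.8 mm.
d/2f = 0.01089; arctan(0.01089) ≈ 0.6242°, so α ≈ 1.2483°.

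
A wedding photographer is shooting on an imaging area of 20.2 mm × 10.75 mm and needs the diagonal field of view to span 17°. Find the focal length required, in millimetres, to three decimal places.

76.555 mm

Sensor diagonal = √(20.2² + 10.75²) = √523.6025 ≈ 22.8824 mm.
From α = 2·arctan(d/2f) we get f = d / (2·tan(α/2)).
With d = 22.8824 mm and α/2 = 8.5°, tan(α/2) ≈ 0.14945, so f ≈ 22.8824 / 0.29890 ≈ 76.5547 mm.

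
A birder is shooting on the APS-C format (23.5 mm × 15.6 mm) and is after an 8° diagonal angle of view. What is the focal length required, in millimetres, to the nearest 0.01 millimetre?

201.69 mm

Sensor diagonal = √(23.5² + 15.6²) = √795.6100 ≈ 28.2066 mm.
From α = 2·arctan(d/2f) we get f = d / (2·tan(α/2)).
With d = 28.2066 mm and α/2 = 4°, tan(α/2) ≈ 0.06993, so f ≈ 28.2066 / 0.13985 ≈ 201.6863 mm.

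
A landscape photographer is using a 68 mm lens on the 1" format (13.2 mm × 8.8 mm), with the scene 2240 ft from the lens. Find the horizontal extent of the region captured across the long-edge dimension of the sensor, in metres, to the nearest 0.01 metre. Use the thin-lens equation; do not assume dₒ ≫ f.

132.52 m

dₒ: 2240 ft × 304.8 mm/ft = 682751.98 mm.
Similar triangles through the lens centre give W/dₒ = w/dᵢ; with 1/f = 1/dₒ + 1/dᵢ this gives W = w·(dₒ − f)/f.
W = 13.2 mm × (682752 − 68) / 68 = 13.2 × 10039.4703 ≈ 132521.008 mm = 132.521 m.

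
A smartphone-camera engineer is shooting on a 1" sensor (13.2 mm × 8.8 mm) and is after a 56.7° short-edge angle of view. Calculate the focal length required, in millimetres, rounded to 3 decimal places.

From α = 2·arctan(h/2f) we get f = h / (2·tan(α/2)).
With h = 8.8 mm and α/2 = 28.35°, tan(α/2) ≈ 0.53957, so f ≈ 8.8 / 1.07914 ≈ 8.1546 mm.

8.155 mm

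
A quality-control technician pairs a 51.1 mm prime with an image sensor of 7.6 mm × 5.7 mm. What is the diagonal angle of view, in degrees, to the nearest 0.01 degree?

10.62°

Sensor diagonal = √(7.6² + 5.7²) = √90.2500 ≈ 9.5000 mm.
Angle of view α = 2·arctan(d/2f) with d = 9.5000 mm and f = 51.1 mm.
d/2f = 0.09295; arctan(0.09295) ≈ 5.3107°, so α ≈ 10.6213°.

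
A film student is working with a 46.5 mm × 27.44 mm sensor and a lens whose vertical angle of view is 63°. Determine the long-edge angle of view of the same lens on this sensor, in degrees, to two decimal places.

From the vertical AOV: f = 27.44 / (2·tan(31.5°)) = 27.44 / 1.22560 ≈ 22.3890 mm.
Long-edge AOV = 2·arctan(46.5 / (2 × 22.3890)) = 2·arctan(1.03846) ≈ 92.1616°.

92.16°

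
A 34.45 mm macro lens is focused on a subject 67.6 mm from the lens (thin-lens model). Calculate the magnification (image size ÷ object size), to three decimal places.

1.039×

Thin lens: 1/f = 1/dₒ + 1/dᵢ → 1/dᵢ = 1/34.45 − 1/67.6 = 0.0142347 mm⁻¹, so dᵢ ≈ 70.2510 mm.
Magnification m = dᵢ/dₒ = 70.2510/67.6 ≈ 1.03922.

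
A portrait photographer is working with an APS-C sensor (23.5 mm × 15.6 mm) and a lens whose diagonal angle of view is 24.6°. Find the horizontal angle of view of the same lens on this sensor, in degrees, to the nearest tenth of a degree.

20.6°

Sensor diagonal = √(23.5² + 15.6²) = √795.6100 ≈ 28.2066 mm.
From the diagonal AOV: f = 28.2066 / (2·tan(12.3°)) = 28.2066 / 0.43607 ≈ 64.6835 mm.
Horizontal AOV = 2·arctan(23.5 / (2 × 64.6835)) = 2·arctan(0.18165) ≈ 20.5915°.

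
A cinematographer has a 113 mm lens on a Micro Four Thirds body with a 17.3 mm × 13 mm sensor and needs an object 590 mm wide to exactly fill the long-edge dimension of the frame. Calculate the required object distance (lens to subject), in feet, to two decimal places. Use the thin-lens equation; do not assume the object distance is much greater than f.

Magnification m = w/W = dᵢ/dₒ; combined with 1/f = 1/dₒ + 1/dᵢ this gives dₒ = f·(1 + W/w).
dₒ = 113 mm × (1 + 590/17.3) = 113 × 35.1040 ≈ 3966.757 mm = 3966.757/304.8 ft = 13.0143 ft.

13.01 ft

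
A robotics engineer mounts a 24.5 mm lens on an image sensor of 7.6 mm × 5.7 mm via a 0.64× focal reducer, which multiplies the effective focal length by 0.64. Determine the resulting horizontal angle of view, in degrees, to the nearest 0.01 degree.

Effective focal length f = 24.5 × 0.64 = 15.68 mm.
α = 2·arctan(7.6 / (2 × 15.68)) = 2·arctan(0.24235) ≈ 27.2456°.

27.25°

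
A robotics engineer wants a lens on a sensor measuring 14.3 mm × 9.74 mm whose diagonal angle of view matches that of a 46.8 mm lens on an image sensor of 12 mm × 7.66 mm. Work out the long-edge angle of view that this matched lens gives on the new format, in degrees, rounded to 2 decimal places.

Sensor diagonal = √(12² + 7.66²) = √202.6756 ≈ 14.2364 mm.
Sensor diagonal = √(14.3² + 9.74²) = √299.3576 ≈ 17.3020 mm.
Equal diagonal AOV ⇒ f₂ = f₁ · 17.3020/14.2364 = 46.8 × 1.21533 ≈ 56.8775 mm.
Long-edge AOV on the new format = 2·arctan(14.3 / (2 × 56.8775)) = 2·arctan(0.12571) ≈ 14.3300°.

14.33°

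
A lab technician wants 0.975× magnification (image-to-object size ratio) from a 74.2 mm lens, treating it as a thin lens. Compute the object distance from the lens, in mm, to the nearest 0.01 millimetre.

150.30 mm

With m = dᵢ/dₒ and 1/f = 1/dₒ + 1/dᵢ, substituting dᵢ = m·dₒ gives 1/f = (1 + 1/m)/dₒ, hence dₒ = f·(1 + 1/m).
dₒ = 74.2 × (1 + 1/0.975) = 74.2 × 2.02564 ≈ 150.303 mm.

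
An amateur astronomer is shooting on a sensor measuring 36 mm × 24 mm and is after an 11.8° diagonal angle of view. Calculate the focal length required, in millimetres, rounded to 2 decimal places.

Sensor diagonal = √(36² + 24²) = √1872.0000 ≈ 43.2666 mm.
From α = 2·arctan(d/2f) we get f = d / (2·tan(α/2)).
With d = 43.2666 mm and α/2 = 5.9°, tan(α/2) ≈ 0.10334, so f ≈ 43.2666 / 0.20668 ≈ 209.3412 mm.

209.34 mm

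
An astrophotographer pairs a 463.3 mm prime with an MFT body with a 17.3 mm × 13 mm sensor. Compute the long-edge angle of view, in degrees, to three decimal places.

2.139°

Angle of view α = 2·arctan(w/2f) with w = 17.3 mm and f = 463.3 mm.
w/2f = 0.01867; arctan(0.01867) ≈ 1.0696°, so α ≈ 2.1392°.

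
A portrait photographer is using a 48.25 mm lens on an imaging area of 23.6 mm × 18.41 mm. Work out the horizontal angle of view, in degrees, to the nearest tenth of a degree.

Angle of view α = 2·arctan(w/2f) with w = 23.6 mm and f = 48.25 mm.
w/2f = 0.24456; arctan(0.24456) ≈ 13.7425°, so α ≈ 27.4850°.

27.5°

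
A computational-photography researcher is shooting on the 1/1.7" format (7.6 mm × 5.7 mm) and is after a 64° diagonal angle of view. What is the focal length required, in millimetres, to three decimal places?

Sensor diagonal = √(7.6² + 5.7²) = √90.2500 ≈ 9.5000 mm.
From α = 2·arctan(d/2f) we get f = d / (2·tan(α/2)).
With d = 9.5000 mm and α/2 = 32°, tan(α/2) ≈ 0.62487, so f ≈ 9.5000 / 1.24974 ≈ 7.6016 mm.

7.602 mm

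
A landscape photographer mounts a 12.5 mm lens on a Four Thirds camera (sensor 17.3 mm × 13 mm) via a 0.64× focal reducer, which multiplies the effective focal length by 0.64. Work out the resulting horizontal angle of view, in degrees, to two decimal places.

Effective focal length f = 12.5 × 0.64 = 8 mm.
α = 2·arctan(17.3 / (2 × 8)) = 2·arctan(1.08125) ≈ 94.4713°.

94.47°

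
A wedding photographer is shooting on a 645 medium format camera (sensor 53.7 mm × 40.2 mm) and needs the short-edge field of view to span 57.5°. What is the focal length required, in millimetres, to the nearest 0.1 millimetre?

36.6 mm

From α = 2·arctan(h/2f) we get f = h / (2·tan(α/2)).
With h = 40.2 mm and α/2 = 28.75°, tan(α/2) ≈ 0.54862, so f ≈ 40.2 / 1.09724 ≈ 36.6375 mm.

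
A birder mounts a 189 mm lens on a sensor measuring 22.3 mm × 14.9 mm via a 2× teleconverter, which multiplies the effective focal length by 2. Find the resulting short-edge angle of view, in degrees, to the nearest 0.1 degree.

Effective focal length f = 189 × 2 = 378 mm.
α = 2·arctan(14.9 / (2 × 378)) = 2·arctan(0.01971) ≈ 2.2582°.

2.3°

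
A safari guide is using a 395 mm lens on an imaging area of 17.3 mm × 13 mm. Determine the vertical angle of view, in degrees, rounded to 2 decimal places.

Angle of view α = 2·arctan(h/2f) with h = 13 mm and f = 395 mm.
h/2f = 0.01646; arctan(0.01646) ≈ 0.9428°, so α ≈ 1.8855°.

1.89°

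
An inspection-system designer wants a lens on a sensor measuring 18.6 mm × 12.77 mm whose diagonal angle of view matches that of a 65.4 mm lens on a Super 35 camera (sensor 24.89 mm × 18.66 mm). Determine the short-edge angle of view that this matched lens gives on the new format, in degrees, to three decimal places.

Sensor diagonal = √(24.89² + 18.66²) = √967.7077 ≈ 31.1080 mm.
Sensor diagonal = √(18.6² + 12.77²) = √509.0329 ≈ 22.5618 mm.
Equal diagonal AOV ⇒ f₂ = f₁ · 22.5618/31.1080 = 65.4 × 0.72527 ≈ 47.4328 mm.
Short-edge AOV on the new format = 2·arctan(12.77 / (2 × 47.4328)) = 2·arctan(0.13461) ≈ 15.3332°.

15.333°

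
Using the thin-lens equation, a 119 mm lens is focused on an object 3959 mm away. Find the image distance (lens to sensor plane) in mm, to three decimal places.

122.688 mm

1/dᵢ = 1/f − 1/dₒ = 1/119 − 1/3959 = 0.0081508 mm⁻¹.
dᵢ = 1/0.0081508 ≈ 122.6878 mm.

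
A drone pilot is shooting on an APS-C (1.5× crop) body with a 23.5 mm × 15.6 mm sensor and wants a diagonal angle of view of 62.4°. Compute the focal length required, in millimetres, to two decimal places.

23.29 mm

Sensor diagonal = √(23.5² + 15.6²) = √795.6100 ≈ 28.2066 mm.
From α = 2·arctan(d/2f) we get f = d / (2·tan(α/2)).
With d = 28.2066 mm and α/2 = 31.2°, tan(α/2) ≈ 0.60562, so f ≈ 28.2066 / 1.21124 ≈ 23.2873 mm.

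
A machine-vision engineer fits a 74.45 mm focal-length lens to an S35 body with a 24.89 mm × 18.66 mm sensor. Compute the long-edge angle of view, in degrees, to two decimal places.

18.98°

Angle of view α = 2·arctan(w/2f) with w = 24.89 mm and f = 74.45 mm.
w/2f = 0.16716; arctan(0.16716) ≈ 9.4898°, so α ≈ 18.9796°.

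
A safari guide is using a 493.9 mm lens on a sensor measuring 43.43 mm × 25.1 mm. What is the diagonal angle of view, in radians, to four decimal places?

0.1015 rad

Sensor diagonal = √(43.43² + 25.1²) = √2516.1749 ≈ 50.1615 mm.
Angle of view α = 2·arctan(d/2f) with d = 50.1615 mm and f = 493.9 mm.
d/2f = 0.05078; arctan(0.05078) ≈ 0.0507 rad, so α ≈ 0.1015 rad.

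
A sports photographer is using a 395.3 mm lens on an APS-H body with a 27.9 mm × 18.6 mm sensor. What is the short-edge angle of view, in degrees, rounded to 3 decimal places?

Angle of view α = 2·arctan(h/2f) with h = 18.6 mm and f = 395.3 mm.
h/2f = 0.02353; arctan(0.02353) ≈ 1.3477°, so α ≈ 2.6954°.

2.695°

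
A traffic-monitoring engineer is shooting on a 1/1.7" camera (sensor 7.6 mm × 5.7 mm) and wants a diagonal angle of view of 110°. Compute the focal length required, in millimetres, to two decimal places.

Sensor diagonal = √(7.6² + 5.7²) = √90.2500 ≈ 9.5000 mm.
From α = 2·arctan(d/2f) we get f = d / (2·tan(α/2)).
With d = 9.5000 mm and α/2 = 55°, tan(α/2) ≈ 1.42815, so f ≈ 9.5000 / 2.85630 ≈ 3.3260 mm.

3.33 mm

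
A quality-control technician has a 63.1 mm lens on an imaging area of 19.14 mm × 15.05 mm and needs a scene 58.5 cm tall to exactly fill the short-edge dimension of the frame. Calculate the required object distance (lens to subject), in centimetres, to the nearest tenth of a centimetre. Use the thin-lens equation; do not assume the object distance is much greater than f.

W: 58.5 cm = 585 mm.
Magnification m = h/W = dᵢ/dₒ; combined with 1/f = 1/dₒ + 1/dᵢ this gives dₒ = f·(1 + W/h).
dₒ = 63.1 mm × (1 + 585/15.05) = 63.1 × 39.8704 ≈ 2515.824 mm = 251.582 cm.

251.6 cm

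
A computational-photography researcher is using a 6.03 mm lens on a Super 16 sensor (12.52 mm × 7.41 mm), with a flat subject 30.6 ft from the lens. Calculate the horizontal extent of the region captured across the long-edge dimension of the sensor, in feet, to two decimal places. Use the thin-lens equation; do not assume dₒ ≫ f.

dₒ: 30.6 ft × 304.8 mm/ft = 9326.88 mm.
Similar triangles through the lens centre give W/dₒ = w/dᵢ; with 1/f = 1/dₒ + 1/dᵢ this gives W = w·(dₒ − f)/f.
W = 12.52 mm × (9326.88 − 6.03) / 6.03 = 12.52 × 1545.7462 ≈ 19352.743 mm = 19352.743/304.8 ft = 63.4933 ft.

63.49 ft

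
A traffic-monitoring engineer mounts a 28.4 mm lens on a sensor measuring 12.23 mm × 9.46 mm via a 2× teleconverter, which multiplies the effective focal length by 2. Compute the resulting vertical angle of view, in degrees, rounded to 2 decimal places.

Effective focal length f = 28.4 × 2 = 56.8 mm.
α = 2·arctan(9.46 / (2 × 56.8)) = 2·arctan(0.08327) ≈ 9.5206°.

9.52°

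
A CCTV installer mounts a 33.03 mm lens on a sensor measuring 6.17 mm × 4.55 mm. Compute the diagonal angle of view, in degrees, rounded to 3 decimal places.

13.239°

Sensor diagonal = √(6.17² + 4.55²) = √58.7714 ≈ 7.6663 mm.
Angle of view α = 2·arctan(d/2f) with d = 7.6663 mm and f = 33.03 mm.
d/2f = 0.11605; arctan(0.11605) ≈ 6.6196°, so α ≈ 13.2391°.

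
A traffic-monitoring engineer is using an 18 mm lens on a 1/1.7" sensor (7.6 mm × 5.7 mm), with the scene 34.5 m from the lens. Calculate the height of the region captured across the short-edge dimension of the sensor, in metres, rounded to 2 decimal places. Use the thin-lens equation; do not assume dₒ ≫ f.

10.92 m

dₒ: 34.5 m = 34500 mm.
Similar triangles through the lens centre give W/dₒ = h/dᵢ; with 1/f = 1/dₒ + 1/dᵢ this gives W = h·(dₒ − f)/f.
W = 5.7 mm × (34500 − 18) / 18 = 5.7 × 1915.6667 ≈ 10919.300 mm = 10.9193 m.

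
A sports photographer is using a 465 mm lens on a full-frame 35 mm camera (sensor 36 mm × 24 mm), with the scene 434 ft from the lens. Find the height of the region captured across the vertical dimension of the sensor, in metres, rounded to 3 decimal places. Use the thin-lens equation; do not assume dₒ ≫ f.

6.804 m

dₒ: 434 ft × 304.8 mm/ft = 132283.20 mm.
Similar triangles through the lens centre give W/dₒ = h/dᵢ; with 1/f = 1/dₒ + 1/dᵢ this gives W = h·(dₒ − f)/f.
W = 24 mm × (132283 − 465) / 465 = 24 × 283.4800 ≈ 6803.520 mm = 6.80352 m.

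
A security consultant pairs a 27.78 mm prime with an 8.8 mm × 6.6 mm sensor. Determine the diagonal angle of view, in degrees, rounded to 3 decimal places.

22.398°

Sensor diagonal = √(8.8² + 6.6²) = √121.0000 ≈ 11.0000 mm.
Angle of view α = 2·arctan(d/2f) with d = 11.0000 mm and f = 27.78 mm.
d/2f = 0.19798; arctan(0.19798) ≈ 11.1988°, so α ≈ 22.3977°.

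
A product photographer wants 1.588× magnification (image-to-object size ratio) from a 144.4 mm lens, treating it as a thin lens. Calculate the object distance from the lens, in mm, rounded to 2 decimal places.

235.33 mm

With m = dᵢ/dₒ and 1/f = 1/dₒ + 1/dᵢ, substituting dᵢ = m·dₒ gives 1/f = (1 + 1/m)/dₒ, hence dₒ = f·(1 + 1/m).
dₒ = 144.4 × (1 + 1/1.588) = 144.4 × 1.62972 ≈ 235.332 mm.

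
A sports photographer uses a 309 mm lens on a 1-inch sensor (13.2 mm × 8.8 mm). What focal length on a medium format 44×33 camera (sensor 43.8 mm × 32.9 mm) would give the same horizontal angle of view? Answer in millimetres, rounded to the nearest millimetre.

Equal angle of view means equal width/f ratio, so f₂ = f₁ · (width₂/width₁) = 309 × 43.8/13.2.
f₂ = 309 × 3.31818 ≈ 1025.318 mm.

1025 mm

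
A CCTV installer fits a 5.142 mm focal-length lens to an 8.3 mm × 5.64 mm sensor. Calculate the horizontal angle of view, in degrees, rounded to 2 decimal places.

Angle of view α = 2·arctan(w/2f) with w = 8.3 mm and f = 5.142 mm.
w/2f = 0.80708; arctan(0.80708) ≈ 38.9063°, so α ≈ 77.8125°.

77.81°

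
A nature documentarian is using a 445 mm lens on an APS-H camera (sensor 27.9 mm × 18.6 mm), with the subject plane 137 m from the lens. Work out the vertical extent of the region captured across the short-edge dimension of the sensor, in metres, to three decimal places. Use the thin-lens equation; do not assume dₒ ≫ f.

5.708 m

dₒ: 137 m = 137000 mm.
Similar triangles through the lens centre give W/dₒ = h/dᵢ; with 1/f = 1/dₒ + 1/dᵢ this gives W = h·(dₒ − f)/f.
W = 18.6 mm × (137000 − 445) / 445 = 18.6 × 306.8652 ≈ 5707.692 mm = 5.70769 m.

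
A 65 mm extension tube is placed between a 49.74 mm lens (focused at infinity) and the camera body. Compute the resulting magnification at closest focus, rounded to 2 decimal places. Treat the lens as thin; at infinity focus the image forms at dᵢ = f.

The tube moves the image plane from f to f + e, so dᵢ = 49.74 + 65 = 114.74 mm. Focus is achieved when 1/f = 1/dₒ + 1/dᵢ, giving dₒ = 1/(1/f − 1/(f+e)).
Magnification m = dᵢ/dₒ = (f+e)·(1/f − 1/(f+e)) = e/f = 65/49.74 ≈ 1.3068.

1.31×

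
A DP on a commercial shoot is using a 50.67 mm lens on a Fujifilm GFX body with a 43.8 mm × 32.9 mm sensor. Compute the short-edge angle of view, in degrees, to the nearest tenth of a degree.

36.0°

Angle of view α = 2·arctan(h/2f) with h = 32.9 mm and f = 50.67 mm.
h/2f = 0.32465; arctan(0.32465) ≈ 17.9860°, so α ≈ 35.9720°.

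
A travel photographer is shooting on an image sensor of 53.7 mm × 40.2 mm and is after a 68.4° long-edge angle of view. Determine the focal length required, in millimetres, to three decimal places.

39.509 mm

From α = 2·arctan(w/2f) we get f = w / (2·tan(α/2)).
With w = 53.7 mm and α/2 = 34.2°, tan(α/2) ≈ 0.67960, so f ≈ 53.7 / 1.35920 ≈ 39.5086 mm.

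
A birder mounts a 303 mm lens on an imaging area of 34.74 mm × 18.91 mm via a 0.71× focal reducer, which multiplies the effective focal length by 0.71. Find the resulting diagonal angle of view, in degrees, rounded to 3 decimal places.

10.505°

Effective focal length f = 303 × 0.71 = 215.13 mm.
Sensor diagonal = √(34.74² + 18.91²) = √1564.4557 ≈ 39.5532 mm.
α = 2·arctan(39.553 / (2 × 215.13)) = 2·arctan(0.09193) ≈ 10.5047°.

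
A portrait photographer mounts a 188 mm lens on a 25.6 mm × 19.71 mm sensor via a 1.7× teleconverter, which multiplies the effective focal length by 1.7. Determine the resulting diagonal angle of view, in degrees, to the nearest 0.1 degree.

5.8°

Effective focal length f = 188 × 1.7 = 319.6 mm.
Sensor diagonal = √(25.6² + 19.71²) = √1043.8441 ≈ 32.3086 mm.
α = 2·arctan(32.309 / (2 × 319.6)) = 2·arctan(0.05055) ≈ 5.7871°.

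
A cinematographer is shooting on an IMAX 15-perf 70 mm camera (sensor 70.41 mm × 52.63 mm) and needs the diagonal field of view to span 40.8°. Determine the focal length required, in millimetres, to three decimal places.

Sensor diagonal = √(70.41² + 52.63²) = √7727.4850 ≈ 87.9061 mm.
From α = 2·arctan(d/2f) we get f = d / (2·tan(α/2)).
With d = 87.9061 mm and α/2 = 20.4°, tan(α/2) ≈ 0.37190, so f ≈ 87.9061 / 0.74379 ≈ 118.1862 mm.

118.186 mm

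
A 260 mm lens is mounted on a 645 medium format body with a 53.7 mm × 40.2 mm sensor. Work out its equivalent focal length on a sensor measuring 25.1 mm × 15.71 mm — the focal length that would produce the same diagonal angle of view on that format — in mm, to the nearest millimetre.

Sensor diagonal = √(53.7² + 40.2²) = √4499.7300 ≈ 67.0800 mm.
Sensor diagonal = √(25.1² + 15.71²) = √876.8141 ≈ 29.6110 mm.
Equal angle of view means equal diagonal/f ratio, so f₂ = f₁ · (diagonal₂/diagonal₁) = 260 × 29.6110/67.0800.
f₂ = 260 × 0.44143 ≈ 114.771 mm.

115 mm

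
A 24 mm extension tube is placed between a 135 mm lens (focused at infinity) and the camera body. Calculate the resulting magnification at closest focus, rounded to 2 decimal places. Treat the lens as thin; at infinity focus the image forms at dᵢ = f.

The tube moves the image plane from f to f + e, so dᵢ = 135 + 24 = 159 mm. Focus is achieved when 1/f = 1/dₒ + 1/dᵢ, giving dₒ = 1/(1/f − 1/(f+e)).
Magnification m = dᵢ/dₒ = (f+e)·(1/f − 1/(f+e)) = e/f = 24/135 ≈ 0.1778.

0.18×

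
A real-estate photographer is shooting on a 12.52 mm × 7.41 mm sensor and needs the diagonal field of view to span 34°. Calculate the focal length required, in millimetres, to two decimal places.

Sensor diagonal = √(12.52² + 7.41²) = √211.6585 ≈ 14.5485 mm.
From α = 2·arctan(d/2f) we get f = d / (2·tan(α/2)).
With d = 14.5485 mm and α/2 = 17°, tan(α/2) ≈ 0.30573, so f ≈ 14.5485 / 0.61146 ≈ 23.7930 mm.

23.79 mm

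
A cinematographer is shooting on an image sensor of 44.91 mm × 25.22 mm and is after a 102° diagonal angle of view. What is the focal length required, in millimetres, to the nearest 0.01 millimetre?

Sensor diagonal = √(44.91² + 25.22²) = √2652.9565 ≈ 51.5069 mm.
From α = 2·arctan(d/2f) we get f = d / (2·tan(α/2)).
With d = 51.5069 mm and α/2 = 51°, tan(α/2) ≈ 1.23490, so f ≈ 51.5069 / 2.46979 ≈ 20.8547 mm.

20.85 mm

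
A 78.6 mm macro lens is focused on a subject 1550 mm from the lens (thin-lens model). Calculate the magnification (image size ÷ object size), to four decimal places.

Thin lens: 1/f = 1/dₒ + 1/dᵢ → 1/dᵢ = 1/78.6 − 1/1550 = 0.0120775 mm⁻¹, so dᵢ ≈ 82.7987 mm.
Magnification m = dᵢ/dₒ = 82.7987/1550 ≈ 0.05342.

0.0534×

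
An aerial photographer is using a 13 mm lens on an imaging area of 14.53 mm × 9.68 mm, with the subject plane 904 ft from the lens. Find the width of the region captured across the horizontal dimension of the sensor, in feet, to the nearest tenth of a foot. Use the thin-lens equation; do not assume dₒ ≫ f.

dₒ: 904 ft × 304.8 mm/ft = 275539.19 mm.
Similar triangles through the lens centre give W/dₒ = w/dᵢ; with 1/f = 1/dₒ + 1/dᵢ this gives W = w·(dₒ − f)/f.
W = 14.53 mm × (275539 − 13) / 13 = 14.53 × 21194.3224 ≈ 307953.504 mm = 307953.504/304.8 ft = 1010.35 ft.

1010.3 ft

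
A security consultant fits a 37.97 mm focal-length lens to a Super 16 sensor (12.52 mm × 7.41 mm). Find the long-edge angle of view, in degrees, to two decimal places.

Angle of view α = 2·arctan(w/2f) with w = 12.52 mm and f = 37.97 mm.
w/2f = 0.16487; arctan(0.16487) ≈ 9.3620°, so α ≈ 18.7239°.

18.72°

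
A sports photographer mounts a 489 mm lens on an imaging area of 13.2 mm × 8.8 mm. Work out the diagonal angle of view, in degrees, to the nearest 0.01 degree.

1.86°

Sensor diagonal = √(13.2² + 8.8²) = √251.6800 ≈ 15.8644 mm.
Angle of view α = 2·arctan(d/2f) with d = 15.8644 mm and f = 489 mm.
d/2f = 0.01622; arctan(0.01622) ≈ 0.9293°, so α ≈ 1.8587°.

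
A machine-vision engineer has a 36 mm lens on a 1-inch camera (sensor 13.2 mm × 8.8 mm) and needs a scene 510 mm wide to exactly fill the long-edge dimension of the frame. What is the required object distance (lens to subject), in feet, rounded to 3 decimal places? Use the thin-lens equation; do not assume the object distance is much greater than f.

Magnification m = w/W = dᵢ/dₒ; combined with 1/f = 1/dₒ + 1/dᵢ this gives dₒ = f·(1 + W/w).
dₒ = 36 mm × (1 + 510/13.2) = 36 × 39.6364 ≈ 1426.909 mm = 1426.909/304.8 ft = 4.68146 ft.

4.681 ft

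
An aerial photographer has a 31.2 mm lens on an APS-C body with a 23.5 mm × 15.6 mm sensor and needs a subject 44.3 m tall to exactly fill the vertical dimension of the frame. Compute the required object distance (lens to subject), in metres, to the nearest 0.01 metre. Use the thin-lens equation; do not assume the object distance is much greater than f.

W: 44.3 m = 44300 mm.
Magnification m = h/W = dᵢ/dₒ; combined with 1/f = 1/dₒ + 1/dᵢ this gives dₒ = f·(1 + W/h).
dₒ = 31.2 mm × (1 + 44300/15.6) = 31.2 × 2840.7436 ≈ 88631.200 mm = 88.6312 m.

88.63 m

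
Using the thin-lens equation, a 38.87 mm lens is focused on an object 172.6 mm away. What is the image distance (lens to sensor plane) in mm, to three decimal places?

50.168 mm

1/dᵢ = 1/f − 1/dₒ = 1/38.87 − 1/172.6 = 0.0199330 mm⁻¹.
dᵢ = 1/0.0199330 ≈ 50.1680 mm.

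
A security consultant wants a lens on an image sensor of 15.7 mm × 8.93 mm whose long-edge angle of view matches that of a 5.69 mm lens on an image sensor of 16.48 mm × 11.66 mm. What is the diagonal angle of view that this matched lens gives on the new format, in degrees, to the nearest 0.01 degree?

Equal long-edge AOV ⇒ f₂ = f₁ · 15.7/16.48 = 5.69 × 0.95267 ≈ 5.4207 mm.
Sensor diagonal = √(15.7² + 8.93²) = √326.2349 ≈ 18.0620 mm.
Diagonal AOV on the new format = 2·arctan(18.0620 / (2 × 5.4207)) = 2·arctan(1.66602) ≈ 118.0529°.

118.05°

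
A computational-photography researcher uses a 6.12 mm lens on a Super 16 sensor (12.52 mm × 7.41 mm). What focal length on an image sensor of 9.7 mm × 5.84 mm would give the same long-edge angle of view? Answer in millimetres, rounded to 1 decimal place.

Equal angle of view means equal width/f ratio, so f₂ = f₁ · (width₂/width₁) = 6.12 × 9.7/12.52.
f₂ = 6.12 × 0.77476 ≈ 4.742 mm.

4.7 mm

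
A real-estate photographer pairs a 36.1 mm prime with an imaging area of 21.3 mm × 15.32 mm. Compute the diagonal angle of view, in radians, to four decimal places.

0.6971 rad

Sensor diagonal = √(21.3² + 15.32²) = √688.3924 ≈ 26.2372 mm.
Angle of view α = 2·arctan(d/2f) with d = 26.2372 mm and f = 36.1 mm.
d/2f = 0.36340; arctan(0.36340) ≈ 0.3486 rad, so α ≈ 0.6971 rad.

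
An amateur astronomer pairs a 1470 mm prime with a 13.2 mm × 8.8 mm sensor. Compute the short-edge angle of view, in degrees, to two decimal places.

0.34°

Angle of view α = 2·arctan(h/2f) with h = 8.8 mm and f = 1470 mm.
h/2f = 0.00299; arctan(0.00299) ≈ 0.1715°, so α ≈ 0.3430°.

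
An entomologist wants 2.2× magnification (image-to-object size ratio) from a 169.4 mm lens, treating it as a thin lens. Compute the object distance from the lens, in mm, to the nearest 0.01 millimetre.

246.40 mm

With m = dᵢ/dₒ and 1/f = 1/dₒ + 1/dᵢ, substituting dᵢ = m·dₒ gives 1/f = (1 + 1/m)/dₒ, hence dₒ = f·(1 + 1/m).
dₒ = 169.4 × (1 + 1/2.2) = 169.4 × 1.45455 ≈ 246.400 mm.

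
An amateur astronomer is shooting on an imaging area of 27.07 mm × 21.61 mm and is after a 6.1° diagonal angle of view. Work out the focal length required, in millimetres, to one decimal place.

Sensor diagonal = √(27.07² + 21.61²) = √1199.7770 ≈ 34.6378 mm.
From α = 2·arctan(d/2f) we get f = d / (2·tan(α/2)).
With d = 34.6378 mm and α/2 = 3.05°, tan(α/2) ≈ 0.05328, so f ≈ 34.6378 / 0.10657 ≈ 325.0368 mm.

325.0 mm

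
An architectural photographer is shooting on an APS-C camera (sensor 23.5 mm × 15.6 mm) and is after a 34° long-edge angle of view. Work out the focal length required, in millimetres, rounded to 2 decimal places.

38.43 mm

From α = 2·arctan(w/2f) we get f = w / (2·tan(α/2)).
With w = 23.5 mm and α/2 = 17°, tan(α/2) ≈ 0.30573, so f ≈ 23.5 / 0.61146 ≈ 38.4325 mm.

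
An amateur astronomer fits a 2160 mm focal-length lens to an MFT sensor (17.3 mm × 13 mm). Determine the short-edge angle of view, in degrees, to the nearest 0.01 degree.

0.34°

Angle of view α = 2·arctan(h/2f) with h = 13 mm and f = 2160 mm.
h/2f = 0.00301; arctan(0.00301) ≈ 0.1724°, so α ≈ 0.3448°.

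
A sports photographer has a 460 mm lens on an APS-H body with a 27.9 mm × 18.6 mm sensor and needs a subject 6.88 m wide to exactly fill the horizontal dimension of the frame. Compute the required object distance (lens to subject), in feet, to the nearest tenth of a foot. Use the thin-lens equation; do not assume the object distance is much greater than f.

373.7 ft

W: 6.88 m = 6880 mm.
Magnification m = w/W = dᵢ/dₒ; combined with 1/f = 1/dₒ + 1/dᵢ this gives dₒ = f·(1 + W/w).
dₒ = 460 mm × (1 + 6880/27.9) = 460 × 247.5950 ≈ 113893.692 mm = 113893.692/304.8 ft = 373.667 ft.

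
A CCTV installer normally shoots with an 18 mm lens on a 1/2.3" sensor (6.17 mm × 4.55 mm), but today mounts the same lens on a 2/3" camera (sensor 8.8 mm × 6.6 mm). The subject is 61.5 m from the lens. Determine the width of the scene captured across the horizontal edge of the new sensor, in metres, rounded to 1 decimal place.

30.1 m

The focal length stays 18 mm; the relevant sensor dimension is now w = 8.8 mm. Object distance dₒ = 61.5 m = 61500 mm.
Thin-lens field width W = w·(dₒ − f)/f = 8.8 × (61500 − 18)/18 ≈ 30057.867 mm = 30.0579 m.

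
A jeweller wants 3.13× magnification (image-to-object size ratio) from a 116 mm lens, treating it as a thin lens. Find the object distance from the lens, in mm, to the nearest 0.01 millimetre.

153.06 mm

With m = dᵢ/dₒ and 1/f = 1/dₒ + 1/dᵢ, substituting dᵢ = m·dₒ gives 1/f = (1 + 1/m)/dₒ, hence dₒ = f·(1 + 1/m).
dₒ = 116 × (1 + 1/3.13) = 116 × 1.31949 ≈ 153.061 mm.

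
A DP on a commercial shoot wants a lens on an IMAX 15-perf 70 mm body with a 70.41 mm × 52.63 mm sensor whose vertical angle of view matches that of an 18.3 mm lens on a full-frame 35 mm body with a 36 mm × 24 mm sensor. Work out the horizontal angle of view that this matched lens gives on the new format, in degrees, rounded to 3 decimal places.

82.519°

Equal vertical AOV ⇒ f₂ = f₁ · 52.63/24 = 18.3 × 2.19292 ≈ 40.1304 mm.
Horizontal AOV on the new format = 2·arctan(70.41 / (2 × 40.1304)) = 2·arctan(0.87727) ≈ 82.5187°.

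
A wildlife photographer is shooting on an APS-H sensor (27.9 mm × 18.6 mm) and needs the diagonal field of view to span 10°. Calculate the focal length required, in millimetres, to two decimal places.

191.63 mm

Sensor diagonal = √(27.9² + 18.6²) = √1124.3700 ≈ 33.5316 mm.
From α = 2·arctan(d/2f) we get f = d / (2·tan(α/2)).
With d = 33.5316 mm and α/2 = 5°, tan(α/2) ≈ 0.08749, so f ≈ 33.5316 / 0.17498 ≈ 191.6341 mm.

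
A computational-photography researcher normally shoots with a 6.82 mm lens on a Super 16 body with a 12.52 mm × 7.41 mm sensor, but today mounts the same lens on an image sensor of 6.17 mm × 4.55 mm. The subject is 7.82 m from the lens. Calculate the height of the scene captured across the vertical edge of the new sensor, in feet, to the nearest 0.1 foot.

The focal length stays 6.82 mm; the relevant sensor dimension is now h = 4.55 mm. Object distance dₒ = 7.82 m = 7820 mm.
Thin-lens field height W = h·(dₒ − f)/f = 4.55 × (7820 − 6.82)/6.82 ≈ 5212.605 mm = 5212.605/304.8 ft = 17.1017 ft.

17.1 ft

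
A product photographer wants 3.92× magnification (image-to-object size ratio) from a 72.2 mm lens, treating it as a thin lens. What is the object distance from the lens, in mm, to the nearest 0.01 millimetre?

90.62 mm

With m = dᵢ/dₒ and 1/f = 1/dₒ + 1/dᵢ, substituting dᵢ = m·dₒ gives 1/f = (1 + 1/m)/dₒ, hence dₒ = f·(1 + 1/m).
dₒ = 72.2 × (1 + 1/3.92) = 72.2 × 1.25510 ≈ 90.618 mm.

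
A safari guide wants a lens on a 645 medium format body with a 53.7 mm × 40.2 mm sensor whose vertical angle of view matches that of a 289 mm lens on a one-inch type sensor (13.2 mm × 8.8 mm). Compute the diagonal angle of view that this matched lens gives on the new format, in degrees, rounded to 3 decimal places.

2.911°

Equal vertical AOV ⇒ f₂ = f₁ · 40.2/8.8 = 289 × 4.56818 ≈ 1320.2045 mm.
Sensor diagonal = √(53.7² + 40.2²) = √4499.7300 ≈ 67.0800 mm.
Diagonal AOV on the new format = 2·arctan(67.0800 / (2 × 1320.2045)) = 2·arctan(0.02541) ≈ 2.9106°.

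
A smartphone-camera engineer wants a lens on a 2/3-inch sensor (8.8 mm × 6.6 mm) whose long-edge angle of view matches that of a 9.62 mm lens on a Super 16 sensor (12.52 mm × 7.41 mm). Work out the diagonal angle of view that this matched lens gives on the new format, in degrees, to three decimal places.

Equal long-edge AOV ⇒ f₂ = f₁ · 8.8/12.52 = 9.62 × 0.70288 ≈ 6.7617 mm.
Sensor diagonal = √(8.8² + 6.6²) = √121.0000 ≈ 11.0000 mm.
Diagonal AOV on the new format = 2·arctan(11.0000 / (2 × 6.7617)) = 2·arctan(0.81341) ≈ 78.2505°.

78.250°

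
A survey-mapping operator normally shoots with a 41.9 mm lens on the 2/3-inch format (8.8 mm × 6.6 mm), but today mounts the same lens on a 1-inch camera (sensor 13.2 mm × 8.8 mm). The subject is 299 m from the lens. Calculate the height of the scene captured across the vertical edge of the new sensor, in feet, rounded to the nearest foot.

206 ft

The focal length stays 41.9 mm; the relevant sensor dimension is now h = 8.8 mm. Object distance dₒ = 299 m = 299000 mm.
Thin-lens field height W = h·(dₒ − f)/f = 8.8 × (299000 − 41.9)/41.9 ≈ 62788.336 mm = 62788.336/304.8 ft = 205.998 ft.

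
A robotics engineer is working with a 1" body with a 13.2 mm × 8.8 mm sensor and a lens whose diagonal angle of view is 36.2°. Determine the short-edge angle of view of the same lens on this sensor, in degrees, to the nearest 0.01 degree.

Sensor diagonal = √(13.2² + 8.8²) = √251.6800 ≈ 15.8644 mm.
From the diagonal AOV: f = 15.8644 / (2·tan(18.1°)) = 15.8644 / 0.65370 ≈ 24.2686 mm.
Short-edge AOV = 2·arctan(8.8 / (2 × 24.2686)) = 2·arctan(0.18130) ≈ 20.5526°.

20.55°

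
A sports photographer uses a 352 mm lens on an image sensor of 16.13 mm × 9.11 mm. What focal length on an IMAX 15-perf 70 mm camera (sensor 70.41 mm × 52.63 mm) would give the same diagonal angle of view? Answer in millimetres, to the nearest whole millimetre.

Sensor diagonal = √(16.13² + 9.11²) = √343.1690 ≈ 18.5248 mm.
Sensor diagonal = √(70.41² + 52.63²) = √7727.4850 ≈ 87.9061 mm.
Equal angle of view means equal diagonal/f ratio, so f₂ = f₁ · (diagonal₂/diagonal₁) = 352 × 87.9061/18.5248.
f₂ = 352 × 4.74532 ≈ 1670.351 mm.

1670 mm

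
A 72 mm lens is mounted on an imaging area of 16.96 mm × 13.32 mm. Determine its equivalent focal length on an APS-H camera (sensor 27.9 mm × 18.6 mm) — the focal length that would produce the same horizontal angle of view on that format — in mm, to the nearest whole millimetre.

118 mm

Equal angle of view means equal width/f ratio, so f₂ = f₁ · (width₂/width₁) = 72 × 27.9/16.96.
f₂ = 72 × 1.64505 ≈ 118.443 mm.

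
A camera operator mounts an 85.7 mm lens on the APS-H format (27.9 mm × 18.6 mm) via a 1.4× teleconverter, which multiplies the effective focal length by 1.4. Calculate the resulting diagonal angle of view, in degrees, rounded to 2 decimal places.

15.91°

Effective focal length f = 85.7 × 1.4 = 119.98 mm.
Sensor diagonal = √(27.9² + 18.6²) = √1124.3700 ≈ 33.5316 mm.
α = 2·arctan(33.532 / (2 × 119.98)) = 2·arctan(0.13974) ≈ 15.9098°.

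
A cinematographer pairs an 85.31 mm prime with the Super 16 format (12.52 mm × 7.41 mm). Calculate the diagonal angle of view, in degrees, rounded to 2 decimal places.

Sensor diagonal = √(12.52² + 7.41²) = √211.6585 ≈ 14.5485 mm.
Angle of view α = 2·arctan(d/2f) with d = 14.5485 mm and f = 85.31 mm.
d/2f = 0.08527; arctan(0.08527) ≈ 4.8737°, so α ≈ 9.7475°.

9.75°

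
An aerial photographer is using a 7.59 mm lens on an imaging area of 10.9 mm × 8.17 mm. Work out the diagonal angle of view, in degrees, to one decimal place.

83.8°

Sensor diagonal = √(10.9² + 8.17²) = √185.5589 ≈ 13.6220 mm.
Angle of view α = 2·arctan(d/2f) with d = 13.6220 mm and f = 7.59 mm.
d/2f = 0.89736; arctan(0.89736) ≈ 41.9037°, so α ≈ 83.8074°.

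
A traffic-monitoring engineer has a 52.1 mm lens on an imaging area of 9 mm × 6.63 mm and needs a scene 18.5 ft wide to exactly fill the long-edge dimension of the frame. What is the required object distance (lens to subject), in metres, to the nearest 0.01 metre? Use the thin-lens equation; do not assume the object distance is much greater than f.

32.69 m

W: 18.5 ft × 304.8 mm/ft = 5638.80 mm.
Magnification m = w/W = dᵢ/dₒ; combined with 1/f = 1/dₒ + 1/dᵢ this gives dₒ = f·(1 + W/w).
dₒ = 52.1 mm × (1 + 5638.8/9) = 52.1 × 627.5333 ≈ 32694.486 mm = 32.6945 m.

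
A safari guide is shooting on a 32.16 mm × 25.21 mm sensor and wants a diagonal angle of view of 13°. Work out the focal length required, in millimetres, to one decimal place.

179.3 mm

Sensor diagonal = √(32.16² + 25.21²) = √1669.8097 ≈ 40.8633 mm.
From α = 2·arctan(d/2f) we get f = d / (2·tan(α/2)).
With d = 40.8633 mm and α/2 = 6.5°, tan(α/2) ≈ 0.11394, so f ≈ 40.8633 / 0.22787 ≈ 179.3263 mm.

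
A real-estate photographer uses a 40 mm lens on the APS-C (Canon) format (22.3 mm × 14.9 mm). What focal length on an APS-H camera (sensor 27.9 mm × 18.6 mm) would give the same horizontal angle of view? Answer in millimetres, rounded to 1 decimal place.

50.0 mm

Equal angle of view means equal width/f ratio, so f₂ = f₁ · (width₂/width₁) = 40 × 27.9/22.3.
f₂ = 40 × 1.25112 ≈ 50.045 mm.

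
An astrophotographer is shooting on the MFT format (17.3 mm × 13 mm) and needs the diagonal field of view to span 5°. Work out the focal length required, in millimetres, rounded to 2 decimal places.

247.82 mm

Sensor diagonal = √(17.3² + 13²) = √468.2900 ≈ 21.6400 mm.
From α = 2·arctan(d/2f) we get f = d / (2·tan(α/2)).
With d = 21.6400 mm and α/2 = 2.5°, tan(α/2) ≈ 0.04366, so f ≈ 21.6400 / 0.08732 ≈ 247.8188 mm.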